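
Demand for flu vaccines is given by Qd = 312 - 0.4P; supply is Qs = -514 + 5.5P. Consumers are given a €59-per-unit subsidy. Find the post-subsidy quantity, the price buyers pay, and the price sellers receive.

Q' = 278; buyers pay €85; sellers receive €144

Pre-subsidy: 312 - 0.4P = -514 + 5.5P gives P* = 140, Q* = 256.
With the rebate, buyers effectively pay Pb = Ps − 59, where Ps is the price sellers receive.
Demand in terms of Ps becomes Qd = 312 − 0.4(Ps − 59) = 335.6 - 0.4Ps. Setting this equal to supply: 335.6 - 0.4Ps = -514 + 5.5Ps, so Ps = 144.
Buyers pay Pb = 144 − 59 = 85; Q' = -514 + 5.5·144 = 278.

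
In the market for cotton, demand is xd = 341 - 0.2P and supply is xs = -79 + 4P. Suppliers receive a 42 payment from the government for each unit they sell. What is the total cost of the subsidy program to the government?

Government cost = 13818

Pre-subsidy: 341 - 0.2P = -79 + 4P gives P* = 100, x* = 321.
With the subsidy, sellers receive Ps = Pb + 42 for each unit, where Pb is the price buyers pay.
Supply in terms of Pb becomes xs = -79 + 4(Pb + 42) = 89 + 4Pb. Setting this equal to demand: 341 - 0.2Pb = 89 + 4Pb, so Pb = 60.
Sellers receive Ps = 60 + 42 = 102; x' = 341 − 0.2·60 = 329.
Government outlay = subsidy × quantity = 42 × 329 = 13818.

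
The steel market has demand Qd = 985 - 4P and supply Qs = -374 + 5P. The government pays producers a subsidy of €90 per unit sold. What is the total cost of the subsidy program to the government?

Pre-subsidy: 985 - 4P = -374 + 5P gives P* = 151, Q* = 381.
With the subsidy, sellers receive Ps = Pb + 90 for each unit, where Pb is the price buyers pay.
Supply in terms of Pb becomes Qs = -374 + 5(Pb + 90) = 76 + 5Pb. Setting this equal to demand: 985 - 4Pb = 76 + 5Pb, so Pb = 101.
Sellers receive Ps = 101 + 90 = 191; Q' = 985 − 4·101 = 581.
Government outlay = subsidy × quantity = 90 × 581 = 52290.

Government cost = €52290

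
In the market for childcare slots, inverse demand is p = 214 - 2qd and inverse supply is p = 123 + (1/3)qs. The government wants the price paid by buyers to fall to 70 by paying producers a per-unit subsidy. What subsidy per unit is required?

At a buyer price of 70, quantity demanded is 107 − 0.5·70 = 72.
Sellers supply 72 only when they receive ps = 123 + (1/3)·72 = 147.
s = ps − pb = 147 − 70 = 77.

Required subsidy s = 77 per unit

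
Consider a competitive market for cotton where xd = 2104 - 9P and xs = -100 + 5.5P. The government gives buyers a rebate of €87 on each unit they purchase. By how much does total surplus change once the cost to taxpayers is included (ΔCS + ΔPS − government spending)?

Net change in total surplus = -€12919.5

Pre-subsidy: 2104 - 9P = -100 + 5.5P gives P* = 152, x* = 736.
With the rebate, buyers effectively pay Pb = Ps − 87, where Ps is the price sellers receive.
Demand in terms of Ps becomes xd = 2104 − 9(Ps − 87) = 2887 - 9Ps. Setting this equal to supply: 2887 - 9Ps = -100 + 5.5Ps, so Ps = 206.
Buyers pay Pb = 206 − 87 = 119; x' = -100 + 5.5·206 = 1033.
ΔCS = ½(736 + 1033)(152 − 119) = 29188.5; ΔPS = ½(736 + 1033)(206 − 152) = 47763.
Government spending = 87 × 1033 = 89871.
Net change = 29188.5 + 47763 − 89871 = -12919.5. The loss equals the DWL triangle ½·87·297.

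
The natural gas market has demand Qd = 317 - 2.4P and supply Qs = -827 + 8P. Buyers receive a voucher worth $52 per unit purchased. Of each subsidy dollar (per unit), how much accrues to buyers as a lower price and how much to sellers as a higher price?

Buyers gain $40 per unit; sellers gain $12 per unit

Pre-subsidy: 317 - 2.4P = -827 + 8P gives P* = 110, Q* = 53.
With the rebate, buyers effectively pay Pb = Ps − 52, where Ps is the price sellers receive.
Demand in terms of Ps becomes Qd = 317 − 2.4(Ps − 52) = 441.8 - 2.4Ps. Setting this equal to supply: 441.8 - 2.4Ps = -827 + 8Ps, so Ps = 122.
Buyers pay Pb = 122 − 52 = 70; Q' = -827 + 8·122 = 149.
Buyers' price falls by P* − Pb = 110 − 70 = 40; sellers' price rises by Ps − P* = 122 − 110 = 12.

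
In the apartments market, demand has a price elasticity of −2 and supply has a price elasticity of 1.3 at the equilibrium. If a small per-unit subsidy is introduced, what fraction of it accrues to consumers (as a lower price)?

Consumer share = 13/33

For a small subsidy around the equilibrium, the benefit split depends on the relative slopes, which at a point are proportional to the elasticities.
Buyer share = εs/(εs + |εd|) = 1.3/(1.3 + 2) = 13/33; seller share = |εd|/(εs + |εd|) = 20/33.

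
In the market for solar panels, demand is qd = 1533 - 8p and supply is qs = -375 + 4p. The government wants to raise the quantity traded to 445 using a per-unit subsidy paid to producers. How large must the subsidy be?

At q = 445, invert demand for the buyer price: pb = (1533 − 445)/8 = 136; invert supply for the seller price: ps = (445 − (-375))/4 = 205.
The subsidy must fill the gap: s = ps − pb = 205 − 136 = 69.

Required subsidy s = 69 per unit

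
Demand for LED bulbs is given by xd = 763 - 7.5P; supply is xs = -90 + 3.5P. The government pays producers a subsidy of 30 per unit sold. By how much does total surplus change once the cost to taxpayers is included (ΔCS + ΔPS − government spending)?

Pre-subsidy: 763 - 7.5P = -90 + 3.5P gives P* = 853/11, x* = 3991/22.
With the subsidy, sellers receive Ps = Pb + 30 for each unit, where Pb is the price buyers pay.
Supply in terms of Pb becomes xs = -90 + 3.5(Pb + 30) = 15 + 3.5Pb. Setting this equal to demand: 763 - 7.5Pb = 15 + 3.5Pb, so Pb = 68.
Sellers receive Ps = 68 + 30 = 98; x' = 763 − 7.5·68 = 253.
ΔCS = ½(3991/22 + 253)(853/11 − 68) = 1003485/484; ΔPS = ½(3991/22 + 253)(98 − 853/11) = 2150325/484.
Government spending = 30 × 253 = 7590.
Net change = 1003485/484 + 2150325/484 − 7590 = -23625/22. The loss equals the DWL triangle ½·30·1575/22.

Net change in total surplus = -23625/22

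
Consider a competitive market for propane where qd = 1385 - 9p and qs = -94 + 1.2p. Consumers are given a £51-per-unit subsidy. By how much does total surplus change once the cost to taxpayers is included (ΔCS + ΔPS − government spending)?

Net change in total surplus = -£1377

Pre-subsidy: 1385 - 9p = -94 + 1.2p gives p* = 145, q* = 80.
With the rebate, buyers effectively pay pb = ps − 51, where ps is the price sellers receive.
Demand in terms of ps becomes qd = 1385 − 9(ps − 51) = 1844 - 9ps. Setting this equal to supply: 1844 - 9ps = -94 + 1.2ps, so ps = 190.
Buyers pay pb = 190 − 51 = 139; q' = -94 + 1.2·190 = 134.
ΔCS = ½(80 + 134)(145 − 139) = 642; ΔPS = ½(80 + 134)(190 − 145) = 4815.
Government spending = 51 × 134 = 6834.
Net change = 642 + 4815 − 6834 = -1377. The loss equals the DWL triangle ½·51·54.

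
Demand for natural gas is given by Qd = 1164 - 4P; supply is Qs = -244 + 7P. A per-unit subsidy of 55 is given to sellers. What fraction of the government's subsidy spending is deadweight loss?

DWL / government spending = 35/396

Pre-subsidy: 1164 - 4P = -244 + 7P gives P* = 128, Q* = 652.
With the subsidy, sellers receive Ps = Pb + 55 for each unit, where Pb is the price buyers pay.
Supply in terms of Pb becomes Qs = -244 + 7(Pb + 55) = 141 + 7Pb. Setting this equal to demand: 1164 - 4Pb = 141 + 7Pb, so Pb = 93.
Sellers receive Ps = 93 + 55 = 148; Q' = 1164 − 4·93 = 792.
ΔCS = ½(652 + 792)(128 − 93) = 25270; ΔPS = ½(652 + 792)(148 − 128) = 14440.
Government spending = 55 × 792 = 43560.
DWL = ½ × 55 × (792 − 652) = 3850; fraction = 3850 / 43560 = 35/396.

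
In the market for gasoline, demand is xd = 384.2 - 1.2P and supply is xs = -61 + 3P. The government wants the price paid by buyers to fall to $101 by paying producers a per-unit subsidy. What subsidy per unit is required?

Required subsidy s = $7 per unit

At a buyer price of 101, quantity demanded is 384.2 − 1.2·101 = 263.
Sellers supply 263 only when they receive Ps with -61 + 3·Ps = 263, i.e. Ps = 108.
s = Ps − Pb = 108 − 101 = 7.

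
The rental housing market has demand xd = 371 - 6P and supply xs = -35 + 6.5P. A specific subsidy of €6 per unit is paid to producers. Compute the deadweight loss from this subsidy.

Deadweight loss = €56.16

Pre-subsidy: 371 - 6P = -35 + 6.5P gives P* = 32.48, x* = 176.12.
With the subsidy, sellers receive Ps = Pb + 6 for each unit, where Pb is the price buyers pay.
Supply in terms of Pb becomes xs = -35 + 6.5(Pb + 6) = 4 + 6.5Pb. Setting this equal to demand: 371 - 6Pb = 4 + 6.5Pb, so Pb = 29.36.
Sellers receive Ps = 29.36 + 6 = 35.36; x' = 371 − 6·29.36 = 194.84.
The subsidy expands output by 194.84 − 176.12 = 18.72 past the efficient level; on those units the gap between marginal cost and willingness to pay runs from 0 up to 6.
DWL = ½ × 6 × 18.72 = 56.16.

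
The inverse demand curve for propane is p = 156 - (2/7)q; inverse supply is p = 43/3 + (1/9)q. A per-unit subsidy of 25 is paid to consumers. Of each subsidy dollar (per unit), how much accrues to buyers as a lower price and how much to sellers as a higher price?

Buyers gain 18 per unit; sellers gain 7 per unit

Pre-subsidy: 156 - (2/7)q = 43/3 + (1/9)q gives q* = 357 and p* = 54.
With the rebate, buyers effectively pay pb = ps − 25, where ps is the price sellers receive.
On the curves, pb = 156 - (2/7)q and ps = 43/3 + (1/9)q; the wedge ps − pb = 25 gives 43/3 + (1/9)q − (156 - (2/7)q) = 25, so q' = 420.
Then pb = 156 − (2/7)·420 = 36 and ps = 43/3 + (1/9)·420 = 61.
Buyers' price falls by p* − pb = 54 − 36 = 18; sellers' price rises by ps − p* = 61 − 54 = 7.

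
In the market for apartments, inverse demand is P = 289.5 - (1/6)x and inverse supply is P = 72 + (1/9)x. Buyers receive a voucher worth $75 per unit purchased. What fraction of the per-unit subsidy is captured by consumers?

Pre-subsidy: 289.5 - (1/6)x = 72 + (1/9)x gives x* = 783 and P* = 159.
With the rebate, buyers effectively pay Pb = Ps − 75, where Ps is the price sellers receive.
On the curves, Pb = 289.5 - (1/6)x and Ps = 72 + (1/9)x; the wedge Ps − Pb = 75 gives 72 + (1/9)x − (289.5 - (1/6)x) = 75, so x' = 1053.
Then Pb = 289.5 − (1/6)·1053 = 114 and Ps = 72 + (1/9)·1053 = 189.
Buyers' price falls by P* − Pb = 159 − 114 = 45; sellers' price rises by Ps − P* = 189 − 159 = 30.
So consumers capture 45/75 = 0.6 of each unit of subsidy.

Consumer share = 0.6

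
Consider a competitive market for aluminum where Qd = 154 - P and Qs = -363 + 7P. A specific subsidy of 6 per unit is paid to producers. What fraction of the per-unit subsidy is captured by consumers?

Pre-subsidy: 154 - P = -363 + 7P gives P* = 64.625, Q* = 89.375.
With the subsidy, sellers receive Ps = Pb + 6 for each unit, where Pb is the price buyers pay.
Supply in terms of Pb becomes Qs = -363 + 7(Pb + 6) = -321 + 7Pb. Setting this equal to demand: 154 - Pb = -321 + 7Pb, so Pb = 59.375.
Sellers receive Ps = 59.375 + 6 = 65.375; Q' = 154 − 1·59.375 = 94.625.
Buyers' price falls by P* − Pb = 64.625 − 59.375 = 5.25; sellers' price rises by Ps − P* = 65.375 − 64.625 = 0.75.
So consumers capture 5.25/6 = 0.875 of each unit of subsidy.

Consumer share = 0.875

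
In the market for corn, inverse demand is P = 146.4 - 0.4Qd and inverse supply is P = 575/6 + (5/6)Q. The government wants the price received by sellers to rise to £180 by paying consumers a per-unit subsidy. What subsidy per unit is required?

At a seller price of 180, quantity supplied is -115 + 1.2·180 = 101.
Buyers absorb 101 only when they pay Pb = 146.4 − 0.4·101 = 106.
s = Ps − Pb = 180 − 106 = 74.

Required subsidy s = £74 per unit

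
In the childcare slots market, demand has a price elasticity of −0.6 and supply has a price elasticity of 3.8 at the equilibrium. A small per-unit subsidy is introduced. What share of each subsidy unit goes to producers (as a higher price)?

For a small subsidy around the equilibrium, the benefit split depends on the relative slopes, which at a point are proportional to the elasticities.
Buyer share = εs/(εs + |εd|) = 3.8/(3.8 + 0.6) = 19/22; seller share = |εd|/(εs + |εd|) = 3/22.
So producers capture 3/22 of the subsidy.

Producer share = 3/22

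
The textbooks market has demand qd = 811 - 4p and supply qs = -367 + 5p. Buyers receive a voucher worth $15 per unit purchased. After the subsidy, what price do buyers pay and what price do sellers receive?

Buyers pay 1103/9; sellers receive 1238/9

Pre-subsidy: 811 - 4p = -367 + 5p gives p* = 1178/9, q* = 2587/9.
With the rebate, buyers effectively pay pb = ps − 15, where ps is the price sellers receive.
Demand in terms of ps becomes qd = 811 − 4(ps − 15) = 871 - 4ps. Setting this equal to supply: 871 - 4ps = -367 + 5ps, so ps = 1238/9.
Buyers pay pb = 1238/9 − 15 = 1103/9; q' = -367 + 5·(1238/9) = 2887/9.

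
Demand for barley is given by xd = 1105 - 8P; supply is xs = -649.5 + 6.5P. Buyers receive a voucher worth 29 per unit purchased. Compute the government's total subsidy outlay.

Pre-subsidy: 1105 - 8P = -649.5 + 6.5P gives P* = 121, x* = 137.
With the rebate, buyers effectively pay Pb = Ps − 29, where Ps is the price sellers receive.
Demand in terms of Ps becomes xd = 1105 − 8(Ps − 29) = 1337 - 8Ps. Setting this equal to supply: 1337 - 8Ps = -649.5 + 6.5Ps, so Ps = 137.
Buyers pay Pb = 137 − 29 = 108; x' = -649.5 + 6.5·137 = 241.
Government outlay = subsidy × quantity = 29 × 241 = 6989.

Government cost = 6989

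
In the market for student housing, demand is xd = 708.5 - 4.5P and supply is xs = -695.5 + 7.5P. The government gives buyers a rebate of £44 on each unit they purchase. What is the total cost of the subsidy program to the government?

Pre-subsidy: 708.5 - 4.5P = -695.5 + 7.5P gives P* = 117, x* = 182.
With the rebate, buyers effectively pay Pb = Ps − 44, where Ps is the price sellers receive.
Demand in terms of Ps becomes xd = 708.5 − 4.5(Ps − 44) = 906.5 - 4.5Ps. Setting this equal to supply: 906.5 - 4.5Ps = -695.5 + 7.5Ps, so Ps = 133.5.
Buyers pay Pb = 133.5 − 44 = 89.5; x' = -695.5 + 7.5·133.5 = 305.75.
Government outlay = subsidy × quantity = 44 × 305.75 = 13453.

Government cost = £13453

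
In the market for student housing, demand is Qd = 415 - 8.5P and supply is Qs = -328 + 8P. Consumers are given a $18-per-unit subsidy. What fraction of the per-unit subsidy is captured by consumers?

Consumer share = 16/33

Pre-subsidy: 415 - 8.5P = -328 + 8P gives P* = 1486/33, Q* = 1064/33.
With the rebate, buyers effectively pay Pb = Ps − 18, where Ps is the price sellers receive.
Demand in terms of Ps becomes Qd = 415 − 8.5(Ps − 18) = 568 - 8.5Ps. Setting this equal to supply: 568 - 8.5Ps = -328 + 8Ps, so Ps = 1792/33.
Buyers pay Pb = 1792/33 − 18 = 1198/33; Q' = -328 + 8·(1792/33) = 3512/33.
Buyers' price falls by P* − Pb = 1486/33 − 1198/33 = 96/11; sellers' price rises by Ps − P* = 1792/33 − 1486/33 = 102/11.
So consumers capture (96/11)/18 = 16/33 of each unit of subsidy.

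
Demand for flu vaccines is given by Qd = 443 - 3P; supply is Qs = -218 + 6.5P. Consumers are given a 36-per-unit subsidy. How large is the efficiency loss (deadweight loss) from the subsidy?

Pre-subsidy: 443 - 3P = -218 + 6.5P gives P* = 1322/19, Q* = 4451/19.
With the rebate, buyers effectively pay Pb = Ps − 36, where Ps is the price sellers receive.
Demand in terms of Ps becomes Qd = 443 − 3(Ps − 36) = 551 - 3Ps. Setting this equal to supply: 551 - 3Ps = -218 + 6.5Ps, so Ps = 1538/19.
Buyers pay Pb = 1538/19 − 36 = 854/19; Q' = -218 + 6.5·(1538/19) = 5855/19.
The subsidy expands output by 5855/19 − 4451/19 = 1404/19 past the efficient level; on those units the gap between marginal cost and willingness to pay runs from 0 up to 36.
DWL = ½ × 36 × 1404/19 = 25272/19.

Deadweight loss = 25272/19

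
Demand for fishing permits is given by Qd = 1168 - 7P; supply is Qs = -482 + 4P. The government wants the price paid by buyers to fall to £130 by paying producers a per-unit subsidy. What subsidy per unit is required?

At a buyer price of 130, quantity demanded is 1168 − 7·130 = 258.
Sellers supply 258 only when they receive Ps with -482 + 4·Ps = 258, i.e. Ps = 185.
s = Ps − Pb = 185 − 130 = 55.

Required subsidy s = £55 per unit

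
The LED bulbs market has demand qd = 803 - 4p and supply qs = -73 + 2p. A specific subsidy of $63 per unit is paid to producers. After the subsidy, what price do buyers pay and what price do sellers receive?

Pre-subsidy: 803 - 4p = -73 + 2p gives p* = 146, q* = 219.
With the subsidy, sellers receive ps = pb + 63 for each unit, where pb is the price buyers pay.
Supply in terms of pb becomes qs = -73 + 2(pb + 63) = 53 + 2pb. Setting this equal to demand: 803 - 4pb = 53 + 2pb, so pb = 125.
Sellers receive ps = 125 + 63 = 188; q' = 803 − 4·125 = 303.

Buyers pay $125; sellers receive $188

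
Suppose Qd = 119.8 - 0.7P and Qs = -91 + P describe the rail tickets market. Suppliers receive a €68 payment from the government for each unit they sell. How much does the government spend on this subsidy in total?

Pre-subsidy: 119.8 - 0.7P = -91 + P gives P* = 124, Q* = 33.
With the subsidy, sellers receive Ps = Pb + 68 for each unit, where Pb is the price buyers pay.
Supply in terms of Pb becomes Qs = -91 + 1(Pb + 68) = -23 + Pb. Setting this equal to demand: 119.8 - 0.7Pb = -23 + Pb, so Pb = 84.
Sellers receive Ps = 84 + 68 = 152; Q' = 119.8 − 0.7·84 = 61.
Government outlay = subsidy × quantity = 68 × 61 = 4148.

Government cost = €4148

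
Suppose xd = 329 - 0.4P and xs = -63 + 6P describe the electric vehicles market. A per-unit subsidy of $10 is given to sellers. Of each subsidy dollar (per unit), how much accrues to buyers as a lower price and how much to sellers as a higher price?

Pre-subsidy: 329 - 0.4P = -63 + 6P gives P* = 61.25, x* = 304.5.
With the subsidy, sellers receive Ps = Pb + 10 for each unit, where Pb is the price buyers pay.
Supply in terms of Pb becomes xs = -63 + 6(Pb + 10) = -3 + 6Pb. Setting this equal to demand: 329 - 0.4Pb = -3 + 6Pb, so Pb = 51.875.
Sellers receive Ps = 51.875 + 10 = 61.875; x' = 329 − 0.4·51.875 = 308.25.
Buyers' price falls by P* − Pb = 61.25 − 51.875 = 9.375; sellers' price rises by Ps − P* = 61.875 − 61.25 = 0.625.

Buyers gain $9.375 per unit; sellers gain $0.625 per unit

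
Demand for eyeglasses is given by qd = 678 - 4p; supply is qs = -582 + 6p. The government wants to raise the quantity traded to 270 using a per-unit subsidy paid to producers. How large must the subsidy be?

Required subsidy s = 40 per unit

At q = 270, invert demand for the buyer price: pb = (678 − 270)/4 = 102; invert supply for the seller price: ps = (270 − (-582))/6 = 142.
The subsidy must fill the gap: s = ps − pb = 142 − 102 = 40.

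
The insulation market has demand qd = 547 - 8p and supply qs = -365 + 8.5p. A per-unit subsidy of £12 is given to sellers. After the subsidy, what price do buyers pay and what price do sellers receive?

Pre-subsidy: 547 - 8p = -365 + 8.5p gives p* = 608/11, q* = 1153/11.
With the subsidy, sellers receive ps = pb + 12 for each unit, where pb is the price buyers pay.
Supply in terms of pb becomes qs = -365 + 8.5(pb + 12) = -263 + 8.5pb. Setting this equal to demand: 547 - 8pb = -263 + 8.5pb, so pb = 540/11.
Sellers receive ps = 540/11 + 12 = 672/11; q' = 547 − 8·(540/11) = 1697/11.

Buyers pay 540/11; sellers receive 672/11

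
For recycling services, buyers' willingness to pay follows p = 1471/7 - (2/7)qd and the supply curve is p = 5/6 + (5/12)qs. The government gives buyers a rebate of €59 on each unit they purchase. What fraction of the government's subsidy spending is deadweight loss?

DWL / government spending = 21/191

Pre-subsidy: 1471/7 - (2/7)q = 5/6 + (5/12)q gives q* = 298 and p* = 125.
With the rebate, buyers effectively pay pb = ps − 59, where ps is the price sellers receive.
On the curves, pb = 1471/7 - (2/7)q and ps = 5/6 + (5/12)q; the wedge ps − pb = 59 gives 5/6 + (5/12)q − (1471/7 - (2/7)q) = 59, so q' = 382.
Then pb = 1471/7 − (2/7)·382 = 101 and ps = 5/6 + (5/12)·382 = 160.
ΔCS = ½(298 + 382)(125 − 101) = 8160; ΔPS = ½(298 + 382)(160 − 125) = 11900.
Government spending = 59 × 382 = 22538.
DWL = ½ × 59 × (382 − 298) = 2478; fraction = 2478 / 22538 = 21/191.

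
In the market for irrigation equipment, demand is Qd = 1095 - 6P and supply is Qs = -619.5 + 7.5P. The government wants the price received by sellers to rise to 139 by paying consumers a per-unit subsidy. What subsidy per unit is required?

At a seller price of 139, quantity supplied is -619.5 + 7.5·139 = 423.
Buyers absorb 423 only when they pay Pb with 1095 − 6·Pb = 423, i.e. Pb = 112.
s = Ps − Pb = 139 − 112 = 27.

Required subsidy s = 27 per unit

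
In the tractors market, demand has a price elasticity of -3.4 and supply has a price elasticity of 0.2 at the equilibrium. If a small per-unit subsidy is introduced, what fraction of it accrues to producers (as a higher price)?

For a small subsidy around the equilibrium, the benefit split depends on the relative slopes, which at a point are proportional to the elasticities.
Buyer share = εs/(εs + |εd|) = 0.2/(0.2 + 3.4) = 1/18; seller share = |εd|/(εs + |εd|) = 17/18.
So producers capture 17/18 of the subsidy.

Producer share = 17/18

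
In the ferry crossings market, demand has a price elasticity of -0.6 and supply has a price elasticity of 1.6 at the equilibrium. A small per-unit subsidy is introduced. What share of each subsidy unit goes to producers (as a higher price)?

For a small subsidy around the equilibrium, the benefit split depends on the relative slopes, which at a point are proportional to the elasticities.
Buyer share = εs/(εs + |εd|) = 1.6/(1.6 + 0.6) = 8/11; seller share = |εd|/(εs + |εd|) = 3/11.
So producers capture 3/11 of the subsidy.

Producer share = 3/11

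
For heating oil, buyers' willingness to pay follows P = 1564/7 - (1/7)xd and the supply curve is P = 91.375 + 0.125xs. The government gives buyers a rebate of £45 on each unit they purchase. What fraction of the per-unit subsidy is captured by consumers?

Consumer share = 8/15

Pre-subsidy: 1564/7 - (1/7)x = 91.375 + 0.125x gives x* = 493 and P* = 153.
With the rebate, buyers effectively pay Pb = Ps − 45, where Ps is the price sellers receive.
On the curves, Pb = 1564/7 - (1/7)x and Ps = 91.375 + 0.125x; the wedge Ps − Pb = 45 gives 91.375 + 0.125x − (1564/7 - (1/7)x) = 45, so x' = 661.
Then Pb = 1564/7 − (1/7)·661 = 129 and Ps = 91.375 + 0.125·661 = 174.
Buyers' price falls by P* − Pb = 153 − 129 = 24; sellers' price rises by Ps − P* = 174 − 153 = 21.
So consumers capture 24/45 = 8/15 of each unit of subsidy.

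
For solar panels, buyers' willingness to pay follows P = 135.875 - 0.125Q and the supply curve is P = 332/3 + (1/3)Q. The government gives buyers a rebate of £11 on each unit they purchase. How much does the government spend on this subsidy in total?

Pre-subsidy: 135.875 - 0.125Q = 332/3 + (1/3)Q gives Q* = 55 and P* = 129.
With the rebate, buyers effectively pay Pb = Ps − 11, where Ps is the price sellers receive.
On the curves, Pb = 135.875 - 0.125Q and Ps = 332/3 + (1/3)Q; the wedge Ps − Pb = 11 gives 332/3 + (1/3)Q − (135.875 - 0.125Q) = 11, so Q' = 79.
Then Pb = 135.875 − 0.125·79 = 126 and Ps = 332/3 + (1/3)·79 = 137.
Government outlay = subsidy × quantity = 11 × 79 = 869.

Government cost = £869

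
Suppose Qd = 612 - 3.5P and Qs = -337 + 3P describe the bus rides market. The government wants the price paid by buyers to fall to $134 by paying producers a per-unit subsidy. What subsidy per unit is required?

Required subsidy s = $26 per unit

At a buyer price of 134, quantity demanded is 612 − 3.5·134 = 143.
Sellers supply 143 only when they receive Ps with -337 + 3·Ps = 143, i.e. Ps = 160.
s = Ps − Pb = 160 − 134 = 26.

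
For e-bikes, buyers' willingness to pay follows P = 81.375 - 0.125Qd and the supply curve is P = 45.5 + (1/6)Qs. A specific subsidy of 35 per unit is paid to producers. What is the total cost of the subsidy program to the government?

Government cost = 8505

Pre-subsidy: 81.375 - 0.125Q = 45.5 + (1/6)Q gives Q* = 123 and P* = 66.
With the subsidy, sellers receive Ps = Pb + 35 for each unit, where Pb is the price buyers pay.
On the curves, Pb = 81.375 - 0.125Q and Ps = 45.5 + (1/6)Q; the wedge Ps − Pb = 35 gives 45.5 + (1/6)Q − (81.375 - 0.125Q) = 35, so Q' = 243.
Then Pb = 81.375 − 0.125·243 = 51 and Ps = 45.5 + (1/6)·243 = 86.
Government outlay = subsidy × quantity = 35 × 243 = 8505.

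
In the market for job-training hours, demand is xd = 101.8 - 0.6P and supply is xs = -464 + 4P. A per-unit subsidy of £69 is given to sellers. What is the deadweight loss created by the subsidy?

Pre-subsidy: 101.8 - 0.6P = -464 + 4P gives P* = 123, x* = 28.
With the subsidy, sellers receive Ps = Pb + 69 for each unit, where Pb is the price buyers pay.
Supply in terms of Pb becomes xs = -464 + 4(Pb + 69) = -188 + 4Pb. Setting this equal to demand: 101.8 - 0.6Pb = -188 + 4Pb, so Pb = 63.
Sellers receive Ps = 63 + 69 = 132; x' = 101.8 − 0.6·63 = 64.
The subsidy expands output by 64 − 28 = 36 past the efficient level; on those units the gap between marginal cost and willingness to pay runs from 0 up to 69.
DWL = ½ × 69 × 36 = 1242.

Deadweight loss = £1242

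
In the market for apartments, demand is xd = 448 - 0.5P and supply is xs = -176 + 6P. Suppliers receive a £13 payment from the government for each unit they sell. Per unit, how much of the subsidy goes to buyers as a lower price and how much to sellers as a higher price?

Buyers gain £12 per unit; sellers gain £1 per unit

Pre-subsidy: 448 - 0.5P = -176 + 6P gives P* = 96, x* = 400.
With the subsidy, sellers receive Ps = Pb + 13 for each unit, where Pb is the price buyers pay.
Supply in terms of Pb becomes xs = -176 + 6(Pb + 13) = -98 + 6Pb. Setting this equal to demand: 448 - 0.5Pb = -98 + 6Pb, so Pb = 84.
Sellers receive Ps = 84 + 13 = 97; x' = 448 − 0.5·84 = 406.
Buyers' price falls by P* − Pb = 96 − 84 = 12; sellers' price rises by Ps − P* = 97 − 96 = 1.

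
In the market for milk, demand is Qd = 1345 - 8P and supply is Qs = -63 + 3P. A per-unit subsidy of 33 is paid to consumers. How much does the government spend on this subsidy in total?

Government cost = 12969

Pre-subsidy: 1345 - 8P = -63 + 3P gives P* = 128, Q* = 321.
With the rebate, buyers effectively pay Pb = Ps − 33, where Ps is the price sellers receive.
Demand in terms of Ps becomes Qd = 1345 − 8(Ps − 33) = 1609 - 8Ps. Setting this equal to supply: 1609 - 8Ps = -63 + 3Ps, so Ps = 152.
Buyers pay Pb = 152 − 33 = 119; Q' = -63 + 3·152 = 393.
Government outlay = subsidy × quantity = 33 × 393 = 12969.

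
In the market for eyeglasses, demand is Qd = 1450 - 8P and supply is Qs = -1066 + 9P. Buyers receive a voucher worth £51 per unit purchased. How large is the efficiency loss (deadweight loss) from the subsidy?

Deadweight loss = £5508

Pre-subsidy: 1450 - 8P = -1066 + 9P gives P* = 148, Q* = 266.
With the rebate, buyers effectively pay Pb = Ps − 51, where Ps is the price sellers receive.
Demand in terms of Ps becomes Qd = 1450 − 8(Ps − 51) = 1858 - 8Ps. Setting this equal to supply: 1858 - 8Ps = -1066 + 9Ps, so Ps = 172.
Buyers pay Pb = 172 − 51 = 121; Q' = -1066 + 9·172 = 482.
The subsidy expands output by 482 − 266 = 216 past the efficient level; on those units the gap between marginal cost and willingness to pay runs from 0 up to 51.
DWL = ½ × 51 × 216 = 5508.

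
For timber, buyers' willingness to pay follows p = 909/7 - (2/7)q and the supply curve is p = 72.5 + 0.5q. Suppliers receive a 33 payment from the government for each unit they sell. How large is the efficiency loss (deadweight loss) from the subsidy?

Deadweight loss = 693

Pre-subsidy: 909/7 - (2/7)q = 72.5 + 0.5q gives q* = 73 and p* = 109.
With the subsidy, sellers receive ps = pb + 33 for each unit, where pb is the price buyers pay.
On the curves, pb = 909/7 - (2/7)q and ps = 72.5 + 0.5q; the wedge ps − pb = 33 gives 72.5 + 0.5q − (909/7 - (2/7)q) = 33, so q' = 115.
Then pb = 909/7 − (2/7)·115 = 97 and ps = 72.5 + 0.5·115 = 130.
The subsidy expands output by 115 − 73 = 42 past the efficient level; on those units the gap between marginal cost and willingness to pay runs from 0 up to 33.
DWL = ½ × 33 × 42 = 693.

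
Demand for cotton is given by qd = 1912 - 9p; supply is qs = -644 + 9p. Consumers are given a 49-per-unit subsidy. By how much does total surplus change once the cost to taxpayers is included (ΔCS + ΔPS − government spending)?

Pre-subsidy: 1912 - 9p = -644 + 9p gives p* = 142, q* = 634.
With the rebate, buyers effectively pay pb = ps − 49, where ps is the price sellers receive.
Demand in terms of ps becomes qd = 1912 − 9(ps − 49) = 2353 - 9ps. Setting this equal to supply: 2353 - 9ps = -644 + 9ps, so ps = 166.5.
Buyers pay pb = 166.5 − 49 = 117.5; q' = -644 + 9·166.5 = 854.5.
ΔCS = ½(634 + 854.5)(142 − 117.5) = 18234.125; ΔPS = ½(634 + 854.5)(166.5 − 142) = 18234.125.
Government spending = 49 × 854.5 = 41870.5.
Net change = 18234.125 + 18234.125 − 41870.5 = -5402.25. The loss equals the DWL triangle ½·49·220.5.

Net change in total surplus = -5402.25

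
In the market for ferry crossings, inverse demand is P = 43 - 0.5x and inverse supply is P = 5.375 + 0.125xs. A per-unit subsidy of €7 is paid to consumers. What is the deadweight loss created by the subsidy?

Deadweight loss = €39.2

Pre-subsidy: 43 - 0.5x = 5.375 + 0.125x gives x* = 60.2 and P* = 12.9.
With the rebate, buyers effectively pay Pb = Ps − 7, where Ps is the price sellers receive.
On the curves, Pb = 43 - 0.5x and Ps = 5.375 + 0.125x; the wedge Ps − Pb = 7 gives 5.375 + 0.125x − (43 - 0.5x) = 7, so x' = 71.4.
Then Pb = 43 − 0.5·71.4 = 7.3 and Ps = 5.375 + 0.125·71.4 = 14.3.
The subsidy expands output by 71.4 − 60.2 = 11.2 past the efficient level; on those units the gap between marginal cost and willingness to pay runs from 0 up to 7.
DWL = ½ × 7 × 11.2 = 39.2.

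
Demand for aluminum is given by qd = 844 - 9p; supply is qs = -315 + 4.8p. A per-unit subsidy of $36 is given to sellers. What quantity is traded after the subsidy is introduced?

q' = 4619/23

Pre-subsidy: 844 - 9p = -315 + 4.8p gives p* = 5795/69, q* = 2027/23.
With the subsidy, sellers receive ps = pb + 36 for each unit, where pb is the price buyers pay.
Supply in terms of pb becomes qs = -315 + 4.8(pb + 36) = -142.2 + 4.8pb. Setting this equal to demand: 844 - 9pb = -142.2 + 4.8pb, so pb = 4931/69.
Sellers receive ps = 4931/69 + 36 = 7415/69; q' = 844 − 9·(4931/69) = 4619/23.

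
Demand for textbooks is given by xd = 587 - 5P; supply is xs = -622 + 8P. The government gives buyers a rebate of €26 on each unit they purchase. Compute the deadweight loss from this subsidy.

Deadweight loss = €1040

Pre-subsidy: 587 - 5P = -622 + 8P gives P* = 93, x* = 122.
With the rebate, buyers effectively pay Pb = Ps − 26, where Ps is the price sellers receive.
Demand in terms of Ps becomes xd = 587 − 5(Ps − 26) = 717 - 5Ps. Setting this equal to supply: 717 - 5Ps = -622 + 8Ps, so Ps = 103.
Buyers pay Pb = 103 − 26 = 77; x' = -622 + 8·103 = 202.
The subsidy expands output by 202 − 122 = 80 past the efficient level; on those units the gap between marginal cost and willingness to pay runs from 0 up to 26.
DWL = ½ × 26 × 80 = 1040.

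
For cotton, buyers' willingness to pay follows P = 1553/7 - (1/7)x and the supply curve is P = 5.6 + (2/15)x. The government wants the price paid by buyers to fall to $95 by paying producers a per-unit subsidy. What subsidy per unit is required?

At a buyer price of 95, quantity demanded is 1553 − 7·95 = 888.
Sellers supply 888 only when they receive Ps = 5.6 + (2/15)·888 = 124.
s = Ps − Pb = 124 − 95 = 29.

Required subsidy s = $29 per unit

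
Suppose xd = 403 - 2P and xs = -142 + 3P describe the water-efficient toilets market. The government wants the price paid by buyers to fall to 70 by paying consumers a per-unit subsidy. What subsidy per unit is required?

At a buyer price of 70, quantity demanded is 403 − 2·70 = 263.
Sellers supply 263 only when they receive Ps with -142 + 3·Ps = 263, i.e. Ps = 135.
s = Ps − Pb = 135 − 70 = 65.

Required subsidy s = 65 per unit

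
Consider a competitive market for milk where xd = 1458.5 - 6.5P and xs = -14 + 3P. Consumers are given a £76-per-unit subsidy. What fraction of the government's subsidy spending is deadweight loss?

DWL / government spending = 78/607

Pre-subsidy: 1458.5 - 6.5P = -14 + 3P gives P* = 155, x* = 451.
With the rebate, buyers effectively pay Pb = Ps − 76, where Ps is the price sellers receive.
Demand in terms of Ps becomes xd = 1458.5 − 6.5(Ps − 76) = 1952.5 - 6.5Ps. Setting this equal to supply: 1952.5 - 6.5Ps = -14 + 3Ps, so Ps = 207.
Buyers pay Pb = 207 − 76 = 131; x' = -14 + 3·207 = 607.
ΔCS = ½(451 + 607)(155 − 131) = 12696; ΔPS = ½(451 + 607)(207 − 155) = 27508.
Government spending = 76 × 607 = 46132.
DWL = ½ × 76 × (607 − 451) = 5928; fraction = 5928 / 46132 = 78/607.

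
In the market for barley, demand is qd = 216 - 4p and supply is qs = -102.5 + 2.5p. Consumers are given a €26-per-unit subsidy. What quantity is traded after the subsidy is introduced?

Pre-subsidy: 216 - 4p = -102.5 + 2.5p gives p* = 49, q* = 20.
With the rebate, buyers effectively pay pb = ps − 26, where ps is the price sellers receive.
Demand in terms of ps becomes qd = 216 − 4(ps − 26) = 320 - 4ps. Setting this equal to supply: 320 - 4ps = -102.5 + 2.5ps, so ps = 65.
Buyers pay pb = 65 − 26 = 39; q' = -102.5 + 2.5·65 = 60.

q' = 60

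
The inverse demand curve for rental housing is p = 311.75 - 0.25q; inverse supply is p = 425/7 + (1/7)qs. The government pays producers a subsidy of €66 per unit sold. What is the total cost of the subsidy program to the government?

Government cost = €53262

Pre-subsidy: 311.75 - 0.25q = 425/7 + (1/7)q gives q* = 639 and p* = 152.
With the subsidy, sellers receive ps = pb + 66 for each unit, where pb is the price buyers pay.
On the curves, pb = 311.75 - 0.25q and ps = 425/7 + (1/7)q; the wedge ps − pb = 66 gives 425/7 + (1/7)q − (311.75 - 0.25q) = 66, so q' = 807.
Then pb = 311.75 − 0.25·807 = 110 and ps = 425/7 + (1/7)·807 = 176.
Government outlay = subsidy × quantity = 66 × 807 = 53262.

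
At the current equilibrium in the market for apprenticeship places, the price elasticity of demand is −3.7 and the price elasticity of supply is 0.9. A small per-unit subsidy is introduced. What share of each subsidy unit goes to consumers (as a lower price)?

Consumer share = 9/46

For a small subsidy around the equilibrium, the benefit split depends on the relative slopes, which at a point are proportional to the elasticities.
Buyer share = εs/(εs + |εd|) = 0.9/(0.9 + 3.7) = 9/46; seller share = |εd|/(εs + |εd|) = 37/46.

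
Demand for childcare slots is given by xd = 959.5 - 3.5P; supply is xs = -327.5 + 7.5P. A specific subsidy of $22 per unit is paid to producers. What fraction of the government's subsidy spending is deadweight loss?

DWL / government spending = 21/482

Pre-subsidy: 959.5 - 3.5P = -327.5 + 7.5P gives P* = 117, x* = 550.
With the subsidy, sellers receive Ps = Pb + 22 for each unit, where Pb is the price buyers pay.
Supply in terms of Pb becomes xs = -327.5 + 7.5(Pb + 22) = -162.5 + 7.5Pb. Setting this equal to demand: 959.5 - 3.5Pb = -162.5 + 7.5Pb, so Pb = 102.
Sellers receive Ps = 102 + 22 = 124; x' = 959.5 − 3.5·102 = 602.5.
ΔCS = ½(550 + 602.5)(117 − 102) = 8643.75; ΔPS = ½(550 + 602.5)(124 − 117) = 4033.75.
Government spending = 22 × 602.5 = 13255.
DWL = ½ × 22 × (602.5 − 550) = 577.5; fraction = 577.5 / 13255 = 21/482.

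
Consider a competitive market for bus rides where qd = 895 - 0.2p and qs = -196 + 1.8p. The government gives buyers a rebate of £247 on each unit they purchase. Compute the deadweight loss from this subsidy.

Pre-subsidy: 895 - 0.2p = -196 + 1.8p gives p* = 545.5, q* = 785.9.
With the rebate, buyers effectively pay pb = ps − 247, where ps is the price sellers receive.
Demand in terms of ps becomes qd = 895 − 0.2(ps − 247) = 944.4 - 0.2ps. Setting this equal to supply: 944.4 - 0.2ps = -196 + 1.8ps, so ps = 570.2.
Buyers pay pb = 570.2 − 247 = 323.2; q' = -196 + 1.8·570.2 = 830.36.
The subsidy expands output by 830.36 − 785.9 = 44.46 past the efficient level; on those units the gap between marginal cost and willingness to pay runs from 0 up to 247.
DWL = ½ × 247 × 44.46 = 5490.81.

Deadweight loss = £5490.81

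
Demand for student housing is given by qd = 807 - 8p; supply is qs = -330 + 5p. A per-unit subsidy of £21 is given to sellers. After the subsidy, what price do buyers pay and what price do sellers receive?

Pre-subsidy: 807 - 8p = -330 + 5p gives p* = 1137/13, q* = 1395/13.
With the subsidy, sellers receive ps = pb + 21 for each unit, where pb is the price buyers pay.
Supply in terms of pb becomes qs = -330 + 5(pb + 21) = -225 + 5pb. Setting this equal to demand: 807 - 8pb = -225 + 5pb, so pb = 1032/13.
Sellers receive ps = 1032/13 + 21 = 1305/13; q' = 807 − 8·(1032/13) = 2235/13.

Buyers pay 1032/13; sellers receive 1305/13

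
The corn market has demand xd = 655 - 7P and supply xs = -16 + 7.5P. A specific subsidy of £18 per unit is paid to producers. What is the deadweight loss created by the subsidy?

Deadweight loss = 17010/29

Pre-subsidy: 655 - 7P = -16 + 7.5P gives P* = 1342/29, x* = 9601/29.
With the subsidy, sellers receive Ps = Pb + 18 for each unit, where Pb is the price buyers pay.
Supply in terms of Pb becomes xs = -16 + 7.5(Pb + 18) = 119 + 7.5Pb. Setting this equal to demand: 655 - 7Pb = 119 + 7.5Pb, so Pb = 1072/29.
Sellers receive Ps = 1072/29 + 18 = 1594/29; x' = 655 − 7·(1072/29) = 11491/29.
The subsidy expands output by 11491/29 − 9601/29 = 1890/29 past the efficient level; on those units the gap between marginal cost and willingness to pay runs from 0 up to 18.
DWL = ½ × 18 × 1890/29 = 17010/29.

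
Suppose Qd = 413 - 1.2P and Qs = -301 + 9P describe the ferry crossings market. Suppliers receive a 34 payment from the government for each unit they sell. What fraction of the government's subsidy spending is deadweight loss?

Pre-subsidy: 413 - 1.2P = -301 + 9P gives P* = 70, Q* = 329.
With the subsidy, sellers receive Ps = Pb + 34 for each unit, where Pb is the price buyers pay.
Supply in terms of Pb becomes Qs = -301 + 9(Pb + 34) = 5 + 9Pb. Setting this equal to demand: 413 - 1.2Pb = 5 + 9Pb, so Pb = 40.
Sellers receive Ps = 40 + 34 = 74; Q' = 413 − 1.2·40 = 365.
ΔCS = ½(329 + 365)(70 − 40) = 10410; ΔPS = ½(329 + 365)(74 − 70) = 1388.
Government spending = 34 × 365 = 12410.
DWL = ½ × 34 × (365 − 329) = 612; fraction = 612 / 12410 = 18/365.

DWL / government spending = 18/365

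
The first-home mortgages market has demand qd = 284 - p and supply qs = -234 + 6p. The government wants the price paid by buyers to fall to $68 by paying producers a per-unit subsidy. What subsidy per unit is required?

Required subsidy s = $7 per unit

At a buyer price of 68, quantity demanded is 284 − 1·68 = 216.
Sellers supply 216 only when they receive ps with -234 + 6·ps = 216, i.e. ps = 75.
s = ps − pb = 75 − 68 = 7.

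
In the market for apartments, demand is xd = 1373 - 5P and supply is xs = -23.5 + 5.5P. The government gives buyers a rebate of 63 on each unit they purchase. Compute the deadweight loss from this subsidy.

Deadweight loss = 5197.5

Pre-subsidy: 1373 - 5P = -23.5 + 5.5P gives P* = 133, x* = 708.
With the rebate, buyers effectively pay Pb = Ps − 63, where Ps is the price sellers receive.
Demand in terms of Ps becomes xd = 1373 − 5(Ps − 63) = 1688 - 5Ps. Setting this equal to supply: 1688 - 5Ps = -23.5 + 5.5Ps, so Ps = 163.
Buyers pay Pb = 163 − 63 = 100; x' = -23.5 + 5.5·163 = 873.
The subsidy expands output by 873 − 708 = 165 past the efficient level; on those units the gap between marginal cost and willingness to pay runs from 0 up to 63.
DWL = ½ × 63 × 165 = 5197.5.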